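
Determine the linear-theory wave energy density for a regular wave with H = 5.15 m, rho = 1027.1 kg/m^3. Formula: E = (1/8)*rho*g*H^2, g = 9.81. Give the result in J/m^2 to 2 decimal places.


E = (1/8) * rho * g * H^2
E = (1/8) * 1027.1 * 9.81 * 5.15^2
E = 0.125 * 1027.1 * 9.81 * 26.5225
E = 33404.59 J/m^2

33404.59


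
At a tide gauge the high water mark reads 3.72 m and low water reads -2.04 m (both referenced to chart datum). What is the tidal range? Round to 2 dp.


Tidal range = High water - Low water
Tidal range = 3.72 - (-2.04)
Tidal range = 5.76 m

5.76


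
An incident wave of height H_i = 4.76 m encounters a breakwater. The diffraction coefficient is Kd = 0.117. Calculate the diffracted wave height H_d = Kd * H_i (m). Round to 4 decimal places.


H_d = Kd * H_i
H_d = 0.117 * 4.76
H_d = 0.5569 m

0.5569


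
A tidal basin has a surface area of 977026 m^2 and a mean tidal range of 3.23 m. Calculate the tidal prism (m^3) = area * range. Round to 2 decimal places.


Tidal prism = Area * Tidal range
P = 977026 * 3.23
P = 3155793.98 m^3

3155793.98


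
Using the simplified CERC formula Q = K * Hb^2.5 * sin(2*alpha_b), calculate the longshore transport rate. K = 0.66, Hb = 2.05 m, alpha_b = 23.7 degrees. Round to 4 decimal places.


Q = K * Hb^2.5 * sin(2 * alpha_b)
Hb^2.5 = 2.05^2.5 = 6.017064
sin(2 * 23.7) = sin(47.4) = 0.736097
Q = 0.66 * 6.017064 * 0.736097
Q = 2.9232 m^3/s

2.9232


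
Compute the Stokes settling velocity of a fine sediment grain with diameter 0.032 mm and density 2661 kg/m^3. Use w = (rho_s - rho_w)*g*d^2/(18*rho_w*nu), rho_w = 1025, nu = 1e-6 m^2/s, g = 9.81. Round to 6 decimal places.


w = (rho_s - rho_w) * g * d^2 / (18 * rho_w * nu)
d = 0.032 mm = 0.000032 m
rho_s - rho_w = 2661 - 1025 = 1636
Numerator = 1636 * 9.81 * (0.000032)^2 = 0.000016434340
Denominator = 18 * 1025 * 1e-6 = 0.018450
w = 0.000891 m/s

0.000891


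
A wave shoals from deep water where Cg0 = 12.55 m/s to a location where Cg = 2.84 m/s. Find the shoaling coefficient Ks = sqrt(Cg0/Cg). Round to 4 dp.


Ks = sqrt(Cg0 / Cg)
Ks = sqrt(12.55 / 2.84)
Ks = sqrt(4.4190)
Ks = 2.1021

2.1021


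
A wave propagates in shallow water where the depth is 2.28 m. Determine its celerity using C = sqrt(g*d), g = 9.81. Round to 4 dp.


Using the shallow-water approximation:
C = sqrt(g * d) = sqrt(9.81 * 2.28)
C = sqrt(22.3668)
C = 4.7294 m/s

4.7294


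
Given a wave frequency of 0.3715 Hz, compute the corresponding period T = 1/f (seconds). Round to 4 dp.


T = 1 / f
T = 1 / 0.3715
T = 2.6918 s

2.6918


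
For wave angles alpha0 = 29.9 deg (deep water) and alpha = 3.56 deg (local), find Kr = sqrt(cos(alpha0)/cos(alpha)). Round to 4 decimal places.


Kr = sqrt(cos(alpha0) / cos(alpha))
cos(29.9) = 0.866897
cos(3.56) = 0.998070
Kr = sqrt(0.866897 / 0.998070)
Kr = sqrt(0.868573)
Kr = 0.9320

0.9320


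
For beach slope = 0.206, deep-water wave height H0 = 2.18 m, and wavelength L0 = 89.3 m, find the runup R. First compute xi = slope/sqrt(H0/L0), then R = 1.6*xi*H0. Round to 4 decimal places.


xi = slope / sqrt(H0/L0)
H0/L0 = 2.18/89.3 = 0.024412
sqrt(0.024412) = 0.156244
xi = 0.206 / 0.156244 = 1.318453
R = 1.6 * xi * H0 = 1.6 * 1.318453 * 2.18
R = 4.5988 m

4.5988


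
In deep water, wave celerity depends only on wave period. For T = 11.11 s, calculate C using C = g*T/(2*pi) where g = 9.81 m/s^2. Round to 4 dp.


We use the deep-water celerity formula:
C = g * T / (2 * pi)
C = 9.81 * 11.11 / (2 * 3.14159...)
C = 108.989100 / 6.283185
C = 17.3462 m/s

17.3462


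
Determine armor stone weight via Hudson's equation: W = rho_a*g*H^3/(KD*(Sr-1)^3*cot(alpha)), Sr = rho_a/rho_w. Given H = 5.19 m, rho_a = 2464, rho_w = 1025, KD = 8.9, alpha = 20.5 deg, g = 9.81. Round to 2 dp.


Sr = rho_a / rho_w = 2464 / 1025 = 2.403902
(Sr - 1) = 1.403902
(Sr - 1)^3 = 2.767010
cot(20.5) = 1 / tan(20.5) = 1 / 0.373885 = 2.674621
Numerator = 2464 * 9.81 * 5.19^3 = 3379183.5660
Denominator = 8.9 * 2.767010 * 2.674621 = 65.866278
W = 3379183.5660 / 65.866278
W = 51303.70 N

51303.70


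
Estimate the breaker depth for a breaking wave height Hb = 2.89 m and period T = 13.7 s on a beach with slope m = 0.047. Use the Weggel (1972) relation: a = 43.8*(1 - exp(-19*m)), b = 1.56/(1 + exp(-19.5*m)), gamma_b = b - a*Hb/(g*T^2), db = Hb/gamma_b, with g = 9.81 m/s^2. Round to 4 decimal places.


a = 43.8 * (1 - exp(-19 * m))
exp(-19 * 0.047) = exp(-0.8930) = 0.409426
a = 43.8 * (1 - 0.409426) = 25.867157
b = 1.56 / (1 + exp(-19.5 * m))
exp(-19.5 * 0.047) = exp(-0.9165) = 0.399916
b = 1.56 / (1 + 0.399916) = 1.114352
Hb / (g * T^2) = 2.89 / (9.81 * 13.7^2) = 2.89 / 1841.2389 = 0.00156960
gamma_b = b - a * Hb/(g*T^2) = 1.114352 - 25.867157 * 0.00156960 = 1.073751
db = Hb / gamma_b = 2.89 / 1.073751
db = 2.6915 m

2.6915


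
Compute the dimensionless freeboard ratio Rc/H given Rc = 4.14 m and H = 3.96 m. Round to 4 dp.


Relative freeboard = Rc / H
= 4.14 / 3.96
= 1.0455

1.0455


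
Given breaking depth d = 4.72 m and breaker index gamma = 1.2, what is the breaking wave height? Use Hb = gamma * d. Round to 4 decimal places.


Hb = gamma * d
Hb = 1.2 * 4.72
Hb = 5.6640 m

5.6640


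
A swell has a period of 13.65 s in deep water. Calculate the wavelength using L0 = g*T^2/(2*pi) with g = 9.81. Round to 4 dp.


L0 = g * T^2 / (2 * pi)
L0 = 9.81 * 13.65^2 / (2 * pi)
L0 = 9.81 * 186.3225 / 6.28319
L0 = 1827.8237 / 6.28319
L0 = 290.9072 m

290.9072


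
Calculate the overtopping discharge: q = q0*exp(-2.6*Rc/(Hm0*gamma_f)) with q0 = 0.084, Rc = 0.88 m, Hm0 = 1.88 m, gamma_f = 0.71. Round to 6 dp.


q = q0 * exp(-2.6 * Rc / (Hm0 * gamma_f))
Exponent = -2.6 * 0.88 / (1.88 * 0.71)
= -2.6 * 0.88 / 1.3348
= -1.714114
exp(-1.714114) = 0.180123
q = 0.084 * 0.180123
q = 0.015130 m^3/s/m

0.015130


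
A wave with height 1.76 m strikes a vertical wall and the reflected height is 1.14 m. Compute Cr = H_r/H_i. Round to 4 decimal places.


Cr = H_r / H_i
Cr = 1.14 / 1.76
Cr = 0.6477

0.6477


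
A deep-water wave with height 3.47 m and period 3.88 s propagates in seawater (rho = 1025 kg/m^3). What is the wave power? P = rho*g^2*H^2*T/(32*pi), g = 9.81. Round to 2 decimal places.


P = rho * g^2 * H^2 * T / (32 * pi)
P = 1025 * 9.81^2 * 3.47^2 * 3.88 / (32 * pi)
P = 1025 * 96.2361 * 12.0409 * 3.88 / 100.53096
P = 45840.85 W/m

45840.85


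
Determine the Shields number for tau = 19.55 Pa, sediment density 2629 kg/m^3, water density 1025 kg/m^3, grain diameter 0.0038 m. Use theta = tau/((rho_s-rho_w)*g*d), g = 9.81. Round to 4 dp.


theta = tau / ((rho_s - rho_w) * g * d)
rho_s - rho_w = 2629 - 1025 = 1604
Denominator = 1604 * 9.81 * 0.0038 = 59.793912
theta = 19.55 / 59.793912
theta = 0.3270

0.3270


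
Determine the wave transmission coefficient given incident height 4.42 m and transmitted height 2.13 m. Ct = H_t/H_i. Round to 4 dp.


Ct = H_t / H_i
Ct = 2.13 / 4.42
Ct = 0.4819

0.4819


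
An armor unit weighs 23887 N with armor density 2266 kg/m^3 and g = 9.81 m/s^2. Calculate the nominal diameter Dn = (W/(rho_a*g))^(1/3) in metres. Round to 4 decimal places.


V = W / (rho_a * g)
V = 23887 / (2266 * 9.81)
V = 23887 / 22229.46
V = 1.074565 m^3
Dn = V^(1/3) = 1.074565^(1/3)
Dn = 1.0243 m

1.0243


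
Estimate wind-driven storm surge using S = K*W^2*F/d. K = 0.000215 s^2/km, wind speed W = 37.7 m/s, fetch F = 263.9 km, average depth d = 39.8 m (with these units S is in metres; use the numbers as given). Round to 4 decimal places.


S = K * W^2 * F / d
W^2 = 37.7^2 = 1421.29
S = 0.000215 * 1421.29 * 263.9 / 39.8
Numerator = 0.000215 * 1421.29 * 263.9 = 80.641863
S = 80.641863 / 39.8 = 2.0262 m

2.0262


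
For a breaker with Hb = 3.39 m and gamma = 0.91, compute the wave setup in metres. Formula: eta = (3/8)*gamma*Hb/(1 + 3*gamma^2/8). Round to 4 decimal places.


eta = (3/8) * gamma * Hb / (1 + 3*gamma^2/8)
Numerator = (3/8) * 0.91 * 3.39 = 1.156837
Denominator = 1 + 3*0.91^2/8 = 1 + 0.310538 = 1.310538
eta = 1.156837 / 1.310538
eta = 0.8827 m

0.8827


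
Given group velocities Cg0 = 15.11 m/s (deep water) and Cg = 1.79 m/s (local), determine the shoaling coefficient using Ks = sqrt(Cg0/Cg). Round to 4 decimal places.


Ks = sqrt(Cg0 / Cg)
Ks = sqrt(15.11 / 1.79)
Ks = sqrt(8.4413)
Ks = 2.9054

2.9054


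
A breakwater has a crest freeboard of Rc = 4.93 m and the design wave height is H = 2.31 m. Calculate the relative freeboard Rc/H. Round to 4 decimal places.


Relative freeboard = Rc / H
= 4.93 / 2.31
= 2.1342

2.1342


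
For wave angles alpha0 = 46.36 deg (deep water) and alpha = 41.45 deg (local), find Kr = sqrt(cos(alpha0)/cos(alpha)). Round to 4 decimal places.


Kr = sqrt(cos(alpha0) / cos(alpha))
cos(46.36) = 0.690125
cos(41.45) = 0.749534
Kr = sqrt(0.690125 / 0.749534)
Kr = sqrt(0.920739)
Kr = 0.9596

0.9596


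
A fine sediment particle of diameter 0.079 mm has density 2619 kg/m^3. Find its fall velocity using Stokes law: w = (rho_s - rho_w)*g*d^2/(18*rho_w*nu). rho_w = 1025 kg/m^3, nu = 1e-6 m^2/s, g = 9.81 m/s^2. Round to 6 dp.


w = (rho_s - rho_w) * g * d^2 / (18 * rho_w * nu)
d = 0.079 mm = 0.000079 m
rho_s - rho_w = 2619 - 1025 = 1594
Numerator = 1594 * 9.81 * (0.000079)^2 = 0.000097591391
Denominator = 18 * 1025 * 1e-6 = 0.018450
w = 0.005290 m/s

0.005290


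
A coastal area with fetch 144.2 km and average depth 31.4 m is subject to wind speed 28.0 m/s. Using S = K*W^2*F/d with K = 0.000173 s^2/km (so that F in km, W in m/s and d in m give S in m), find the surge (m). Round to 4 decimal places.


S = K * W^2 * F / d
W^2 = 28.0^2 = 784.00
S = 0.000173 * 784.00 * 144.2 / 31.4
Numerator = 0.000173 * 784.00 * 144.2 = 19.558134
S = 19.558134 / 31.4 = 0.6229 m

0.6229


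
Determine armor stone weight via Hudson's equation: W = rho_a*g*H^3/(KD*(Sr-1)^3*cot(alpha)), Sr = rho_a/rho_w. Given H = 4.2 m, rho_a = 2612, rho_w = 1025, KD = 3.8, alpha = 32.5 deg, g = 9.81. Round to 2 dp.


Sr = rho_a / rho_w = 2612 / 1025 = 2.548293
(Sr - 1) = 1.548293
(Sr - 1)^3 = 3.711583
cot(32.5) = 1 / tan(32.5) = 1 / 0.637070 = 1.569686
Numerator = 2612 * 9.81 * 4.2^3 = 1898410.1674
Denominator = 3.8 * 3.711583 * 1.569686 = 22.138870
W = 1898410.1674 / 22.138870
W = 85750.09 N

85750.09


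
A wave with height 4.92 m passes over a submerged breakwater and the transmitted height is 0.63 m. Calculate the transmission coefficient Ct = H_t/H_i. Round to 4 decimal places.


Ct = H_t / H_i
Ct = 0.63 / 4.92
Ct = 0.1280

0.1280


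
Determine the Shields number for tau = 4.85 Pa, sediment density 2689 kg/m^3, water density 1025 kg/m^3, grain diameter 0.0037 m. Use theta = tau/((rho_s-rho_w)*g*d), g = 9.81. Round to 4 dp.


theta = tau / ((rho_s - rho_w) * g * d)
rho_s - rho_w = 2689 - 1025 = 1664
Denominator = 1664 * 9.81 * 0.0037 = 60.398208
theta = 4.85 / 60.398208
theta = 0.0803

0.0803


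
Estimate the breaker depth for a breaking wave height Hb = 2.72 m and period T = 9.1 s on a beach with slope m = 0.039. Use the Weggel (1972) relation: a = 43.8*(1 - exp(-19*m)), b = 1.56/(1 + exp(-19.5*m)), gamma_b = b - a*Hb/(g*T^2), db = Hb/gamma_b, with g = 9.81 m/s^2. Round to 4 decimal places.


a = 43.8 * (1 - exp(-19 * m))
exp(-19 * 0.039) = exp(-0.7410) = 0.476637
a = 43.8 * (1 - 0.476637) = 22.923298
b = 1.56 / (1 + exp(-19.5 * m))
exp(-19.5 * 0.039) = exp(-0.7605) = 0.467433
b = 1.56 / (1 + 0.467433) = 1.063081
Hb / (g * T^2) = 2.72 / (9.81 * 9.1^2) = 2.72 / 812.3661 = 0.00334824
gamma_b = b - a * Hb/(g*T^2) = 1.063081 - 22.923298 * 0.00334824 = 0.986328
db = Hb / gamma_b = 2.72 / 0.986328
db = 2.7577 m

2.7577


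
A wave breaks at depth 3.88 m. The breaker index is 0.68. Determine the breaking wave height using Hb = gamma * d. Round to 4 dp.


Hb = gamma * d
Hb = 0.68 * 3.88
Hb = 2.6384 m

2.6384


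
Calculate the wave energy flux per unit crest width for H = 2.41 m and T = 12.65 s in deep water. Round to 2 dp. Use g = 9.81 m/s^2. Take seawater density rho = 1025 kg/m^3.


P = rho * g^2 * H^2 * T / (32 * pi)
P = 1025 * 9.81^2 * 2.41^2 * 12.65 / (32 * pi)
P = 1025 * 96.2361 * 5.8081 * 12.65 / 100.53096
P = 72091.93 W/m

72091.93


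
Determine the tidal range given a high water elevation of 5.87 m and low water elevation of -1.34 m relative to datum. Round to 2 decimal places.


Tidal range = High water - Low water
Tidal range = 5.87 - (-1.34)
Tidal range = 7.21 m

7.21


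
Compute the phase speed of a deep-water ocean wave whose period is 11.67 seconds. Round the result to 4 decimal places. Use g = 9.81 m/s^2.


We use the deep-water celerity formula:
C = g * T / (2 * pi)
C = 9.81 * 11.67 / (2 * 3.14159...)
C = 114.482700 / 6.283185
C = 18.2205 m/s

18.2205


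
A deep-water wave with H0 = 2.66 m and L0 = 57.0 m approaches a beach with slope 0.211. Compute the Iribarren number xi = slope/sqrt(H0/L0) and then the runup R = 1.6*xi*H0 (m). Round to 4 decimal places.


xi = slope / sqrt(H0/L0)
H0/L0 = 2.66/57.0 = 0.046667
sqrt(0.046667) = 0.216025
xi = 0.211 / 0.216025 = 0.976740
R = 1.6 * xi * H0 = 1.6 * 0.976740 * 2.66
R = 4.1570 m

4.1570


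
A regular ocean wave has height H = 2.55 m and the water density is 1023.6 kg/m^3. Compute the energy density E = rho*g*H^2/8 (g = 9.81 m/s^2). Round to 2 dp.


E = (1/8) * rho * g * H^2
E = (1/8) * 1023.6 * 9.81 * 2.55^2
E = 0.125 * 1023.6 * 9.81 * 6.5025
E = 8161.87 J/m^2

8161.87


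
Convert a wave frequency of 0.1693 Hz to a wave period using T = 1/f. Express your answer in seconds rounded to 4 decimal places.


T = 1 / f
T = 1 / 0.1693
T = 5.9067 s

5.9067


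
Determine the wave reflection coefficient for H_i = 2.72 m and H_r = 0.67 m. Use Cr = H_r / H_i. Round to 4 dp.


Cr = H_r / H_i
Cr = 0.67 / 2.72
Cr = 0.2463

0.2463


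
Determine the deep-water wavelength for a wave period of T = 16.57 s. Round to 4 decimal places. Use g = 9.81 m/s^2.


L0 = g * T^2 / (2 * pi)
L0 = 9.81 * 16.57^2 / (2 * pi)
L0 = 9.81 * 274.5649 / 6.28319
L0 = 2693.4817 / 6.28319
L0 = 428.6809 m

428.6809


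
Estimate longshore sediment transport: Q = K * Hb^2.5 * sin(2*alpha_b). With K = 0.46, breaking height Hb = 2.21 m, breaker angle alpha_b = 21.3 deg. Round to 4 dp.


Q = K * Hb^2.5 * sin(2 * alpha_b)
Hb^2.5 = 2.21^2.5 = 7.260737
sin(2 * 21.3) = sin(42.6) = 0.676876
Q = 0.46 * 7.260737 * 0.676876
Q = 2.2607 m^3/s

2.2607


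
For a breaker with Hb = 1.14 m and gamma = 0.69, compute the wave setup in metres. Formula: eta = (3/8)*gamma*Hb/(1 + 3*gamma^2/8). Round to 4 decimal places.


eta = (3/8) * gamma * Hb / (1 + 3*gamma^2/8)
Numerator = (3/8) * 0.69 * 1.14 = 0.294975
Denominator = 1 + 3*0.69^2/8 = 1 + 0.178538 = 1.178538
eta = 0.294975 / 1.178538
eta = 0.2503 m

0.2503


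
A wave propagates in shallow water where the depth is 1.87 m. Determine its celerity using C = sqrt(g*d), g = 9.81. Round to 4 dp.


Using the shallow-water approximation:
C = sqrt(g * d) = sqrt(9.81 * 1.87)
C = sqrt(18.3447)
C = 4.2831 m/s

4.2831


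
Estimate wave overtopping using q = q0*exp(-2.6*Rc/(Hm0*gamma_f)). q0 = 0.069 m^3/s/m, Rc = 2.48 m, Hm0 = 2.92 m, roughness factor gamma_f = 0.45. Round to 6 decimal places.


q = q0 * exp(-2.6 * Rc / (Hm0 * gamma_f))
Exponent = -2.6 * 2.48 / (2.92 * 0.45)
= -2.6 * 2.48 / 1.3140
= -4.907154
exp(-4.907154) = 0.007394
q = 0.069 * 0.007394
q = 0.000510 m^3/s/m

0.000510


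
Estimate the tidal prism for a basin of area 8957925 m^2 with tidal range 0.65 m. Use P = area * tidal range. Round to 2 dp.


Tidal prism = Area * Tidal range
P = 8957925 * 0.65
P = 5822651.25 m^3

5822651.25


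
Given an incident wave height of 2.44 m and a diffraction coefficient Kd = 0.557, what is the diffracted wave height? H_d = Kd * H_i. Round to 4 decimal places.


H_d = Kd * H_i
H_d = 0.557 * 2.44
H_d = 1.3591 m

1.3591


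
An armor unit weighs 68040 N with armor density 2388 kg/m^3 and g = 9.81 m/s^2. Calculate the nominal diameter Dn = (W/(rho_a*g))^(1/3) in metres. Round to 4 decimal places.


V = W / (rho_a * g)
V = 68040 / (2388 * 9.81)
V = 68040 / 23426.28
V = 2.904430 m^3
Dn = V^(1/3) = 2.904430^(1/3)
Dn = 1.4268 m

1.4268


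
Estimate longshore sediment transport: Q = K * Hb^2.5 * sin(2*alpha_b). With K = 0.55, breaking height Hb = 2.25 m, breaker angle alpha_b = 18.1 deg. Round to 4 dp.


Q = K * Hb^2.5 * sin(2 * alpha_b)
Hb^2.5 = 2.25^2.5 = 7.593750
sin(2 * 18.1) = sin(36.2) = 0.590606
Q = 0.55 * 7.593750 * 0.590606
Q = 2.4667 m^3/s

2.4667


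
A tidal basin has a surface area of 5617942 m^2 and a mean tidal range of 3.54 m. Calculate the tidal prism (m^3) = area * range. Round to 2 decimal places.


Tidal prism = Area * Tidal range
P = 5617942 * 3.54
P = 19887514.68 m^3

19887514.68


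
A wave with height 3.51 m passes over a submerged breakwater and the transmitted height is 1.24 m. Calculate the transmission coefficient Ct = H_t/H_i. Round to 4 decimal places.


Ct = H_t / H_i
Ct = 1.24 / 3.51
Ct = 0.3533

0.3533


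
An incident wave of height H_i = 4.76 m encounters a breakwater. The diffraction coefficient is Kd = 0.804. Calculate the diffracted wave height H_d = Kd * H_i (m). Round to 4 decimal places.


H_d = Kd * H_i
H_d = 0.804 * 4.76
H_d = 3.8270 m

3.8270


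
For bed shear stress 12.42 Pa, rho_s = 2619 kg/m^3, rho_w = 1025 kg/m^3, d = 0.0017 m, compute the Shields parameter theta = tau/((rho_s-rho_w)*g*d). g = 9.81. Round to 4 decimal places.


theta = tau / ((rho_s - rho_w) * g * d)
rho_s - rho_w = 2619 - 1025 = 1594
Denominator = 1594 * 9.81 * 0.0017 = 26.583138
theta = 12.42 / 26.583138
theta = 0.4672

0.4672


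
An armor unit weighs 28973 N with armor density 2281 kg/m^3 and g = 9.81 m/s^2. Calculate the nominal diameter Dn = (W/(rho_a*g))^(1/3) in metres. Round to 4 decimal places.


V = W / (rho_a * g)
V = 28973 / (2281 * 9.81)
V = 28973 / 22376.61
V = 1.294790 m^3
Dn = V^(1/3) = 1.294790^(1/3)
Dn = 1.0899 m

1.0899


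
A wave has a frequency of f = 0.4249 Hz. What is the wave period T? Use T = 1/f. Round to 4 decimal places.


T = 1 / f
T = 1 / 0.4249
T = 2.3535 s

2.3535


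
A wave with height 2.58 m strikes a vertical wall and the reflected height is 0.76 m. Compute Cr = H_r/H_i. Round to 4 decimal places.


Cr = H_r / H_i
Cr = 0.76 / 2.58
Cr = 0.2946

0.2946


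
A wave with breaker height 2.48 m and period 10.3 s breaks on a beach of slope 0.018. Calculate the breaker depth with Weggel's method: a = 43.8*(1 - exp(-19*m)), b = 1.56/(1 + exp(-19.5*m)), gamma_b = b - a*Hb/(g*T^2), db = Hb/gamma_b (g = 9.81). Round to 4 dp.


a = 43.8 * (1 - exp(-19 * m))
exp(-19 * 0.018) = exp(-0.3420) = 0.710348
a = 43.8 * (1 - 0.710348) = 12.686749
b = 1.56 / (1 + exp(-19.5 * m))
exp(-19.5 * 0.018) = exp(-0.3510) = 0.703984
b = 1.56 / (1 + 0.703984) = 0.915502
Hb / (g * T^2) = 2.48 / (9.81 * 10.3^2) = 2.48 / 1040.7429 = 0.00238291
gamma_b = b - a * Hb/(g*T^2) = 0.915502 - 12.686749 * 0.00238291 = 0.885270
db = Hb / gamma_b = 2.48 / 0.885270
db = 2.8014 m

2.8014


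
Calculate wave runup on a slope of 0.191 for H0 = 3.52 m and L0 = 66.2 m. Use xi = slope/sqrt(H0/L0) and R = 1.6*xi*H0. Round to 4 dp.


xi = slope / sqrt(H0/L0)
H0/L0 = 3.52/66.2 = 0.053172
sqrt(0.053172) = 0.230591
xi = 0.191 / 0.230591 = 0.828306
R = 1.6 * xi * H0 = 1.6 * 0.828306 * 3.52
R = 4.6650 m

4.6650


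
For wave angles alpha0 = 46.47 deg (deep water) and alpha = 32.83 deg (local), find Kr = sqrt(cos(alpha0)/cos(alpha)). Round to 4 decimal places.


Kr = sqrt(cos(alpha0) / cos(alpha))
cos(46.47) = 0.688734
cos(32.83) = 0.840283
Kr = sqrt(0.688734 / 0.840283)
Kr = sqrt(0.819646)
Kr = 0.9053

0.9053


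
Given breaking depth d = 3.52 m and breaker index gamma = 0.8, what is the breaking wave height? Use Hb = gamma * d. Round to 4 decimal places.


Hb = gamma * d
Hb = 0.8 * 3.52
Hb = 2.8160 m

2.8160


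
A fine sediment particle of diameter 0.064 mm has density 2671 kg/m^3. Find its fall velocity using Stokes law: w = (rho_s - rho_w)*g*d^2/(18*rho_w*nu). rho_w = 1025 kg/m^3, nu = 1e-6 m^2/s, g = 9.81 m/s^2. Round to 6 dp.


w = (rho_s - rho_w) * g * d^2 / (18 * rho_w * nu)
d = 0.064 mm = 0.000064 m
rho_s - rho_w = 2671 - 1025 = 1646
Numerator = 1646 * 9.81 * (0.000064)^2 = 0.000066139177
Denominator = 18 * 1025 * 1e-6 = 0.018450
w = 0.003585 m/s

0.003585


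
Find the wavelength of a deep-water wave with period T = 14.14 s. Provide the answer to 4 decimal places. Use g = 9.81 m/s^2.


L0 = g * T^2 / (2 * pi)
L0 = 9.81 * 14.14^2 / (2 * pi)
L0 = 9.81 * 199.9396 / 6.28319
L0 = 1961.4075 / 6.28319
L0 = 312.1677 m

312.1677


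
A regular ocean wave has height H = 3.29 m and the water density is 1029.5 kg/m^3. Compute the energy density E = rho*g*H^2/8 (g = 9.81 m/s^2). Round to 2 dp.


E = (1/8) * rho * g * H^2
E = (1/8) * 1029.5 * 9.81 * 3.29^2
E = 0.125 * 1029.5 * 9.81 * 10.8241
E = 13664.61 J/m^2

13664.61


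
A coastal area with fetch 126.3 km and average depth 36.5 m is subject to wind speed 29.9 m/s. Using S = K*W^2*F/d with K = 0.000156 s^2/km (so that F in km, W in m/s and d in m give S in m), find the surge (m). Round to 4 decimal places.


S = K * W^2 * F / d
W^2 = 29.9^2 = 894.01
S = 0.000156 * 894.01 * 126.3 / 36.5
Numerator = 0.000156 * 894.01 * 126.3 = 17.614500
S = 17.614500 / 36.5 = 0.4826 m

0.4826


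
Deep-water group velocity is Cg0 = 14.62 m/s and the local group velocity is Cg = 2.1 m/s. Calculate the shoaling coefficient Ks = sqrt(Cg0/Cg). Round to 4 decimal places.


Ks = sqrt(Cg0 / Cg)
Ks = sqrt(14.62 / 2.1)
Ks = sqrt(6.9619)
Ks = 2.6385

2.6385


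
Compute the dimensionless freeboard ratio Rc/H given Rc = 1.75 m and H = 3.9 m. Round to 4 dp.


Relative freeboard = Rc / H
= 1.75 / 3.9
= 0.4487

0.4487


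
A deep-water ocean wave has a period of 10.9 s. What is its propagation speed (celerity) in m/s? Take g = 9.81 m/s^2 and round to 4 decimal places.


We use the deep-water celerity formula:
C = g * T / (2 * pi)
C = 9.81 * 10.9 / (2 * 3.14159...)
C = 106.929000 / 6.283185
C = 17.0183 m/s

17.0183


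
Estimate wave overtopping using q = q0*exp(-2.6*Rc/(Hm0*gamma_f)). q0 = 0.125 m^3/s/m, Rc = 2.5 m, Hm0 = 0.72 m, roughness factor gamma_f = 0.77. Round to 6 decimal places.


q = q0 * exp(-2.6 * Rc / (Hm0 * gamma_f))
Exponent = -2.6 * 2.5 / (0.72 * 0.77)
= -2.6 * 2.5 / 0.5544
= -11.724387
exp(-11.724387) = 0.000008
q = 0.125 * 0.000008
q = 0.000001 m^3/s/m

0.000001


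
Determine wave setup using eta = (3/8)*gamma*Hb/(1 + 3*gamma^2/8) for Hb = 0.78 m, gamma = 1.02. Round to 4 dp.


eta = (3/8) * gamma * Hb / (1 + 3*gamma^2/8)
Numerator = (3/8) * 1.02 * 0.78 = 0.298350
Denominator = 1 + 3*1.02^2/8 = 1 + 0.390150 = 1.390150
eta = 0.298350 / 1.390150
eta = 0.2146 m

0.2146


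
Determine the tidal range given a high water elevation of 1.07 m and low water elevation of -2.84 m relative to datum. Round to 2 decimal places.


Tidal range = High water - Low water
Tidal range = 1.07 - (-2.84)
Tidal range = 3.91 m

3.91


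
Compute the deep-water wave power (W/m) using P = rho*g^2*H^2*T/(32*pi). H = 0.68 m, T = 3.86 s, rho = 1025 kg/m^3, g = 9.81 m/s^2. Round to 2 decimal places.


P = rho * g^2 * H^2 * T / (32 * pi)
P = 1025 * 9.81^2 * 0.68^2 * 3.86 / (32 * pi)
P = 1025 * 96.2361 * 0.4624 * 3.86 / 100.53096
P = 1751.33 W/m

1751.33


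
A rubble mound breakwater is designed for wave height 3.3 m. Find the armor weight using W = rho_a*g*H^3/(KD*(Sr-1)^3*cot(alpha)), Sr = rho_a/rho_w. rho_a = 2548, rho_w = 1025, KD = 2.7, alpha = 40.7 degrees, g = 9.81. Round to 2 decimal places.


Sr = rho_a / rho_w = 2548 / 1025 = 2.485854
(Sr - 1) = 1.485854
(Sr - 1)^3 = 3.280410
cot(40.7) = 1 / tan(40.7) = 1 / 0.860136 = 1.162607
Numerator = 2548 * 9.81 * 3.3^3 = 898276.9396
Denominator = 2.7 * 3.280410 * 1.162607 = 10.297337
W = 898276.9396 / 10.297337
W = 87233.91 N

87233.91


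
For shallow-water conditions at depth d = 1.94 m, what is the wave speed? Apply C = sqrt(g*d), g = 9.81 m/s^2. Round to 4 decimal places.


Using the shallow-water approximation:
C = sqrt(g * d) = sqrt(9.81 * 1.94)
C = sqrt(19.0314)
C = 4.3625 m/s

4.3625


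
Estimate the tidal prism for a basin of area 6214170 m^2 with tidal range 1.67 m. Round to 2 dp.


Tidal prism = Area * Tidal range
P = 6214170 * 1.67
P = 10377663.90 m^3

10377663.90


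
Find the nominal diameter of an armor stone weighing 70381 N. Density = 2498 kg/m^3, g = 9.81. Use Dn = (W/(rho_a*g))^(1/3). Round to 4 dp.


V = W / (rho_a * g)
V = 70381 / (2498 * 9.81)
V = 70381 / 24505.38
V = 2.872063 m^3
Dn = V^(1/3) = 2.872063^(1/3)
Dn = 1.4214 m

1.4214


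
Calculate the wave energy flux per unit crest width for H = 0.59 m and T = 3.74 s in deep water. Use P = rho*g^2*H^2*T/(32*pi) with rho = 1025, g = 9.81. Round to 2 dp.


P = rho * g^2 * H^2 * T / (32 * pi)
P = 1025 * 9.81^2 * 0.59^2 * 3.74 / (32 * pi)
P = 1025 * 96.2361 * 0.3481 * 3.74 / 100.53096
P = 1277.43 W/m

1277.43


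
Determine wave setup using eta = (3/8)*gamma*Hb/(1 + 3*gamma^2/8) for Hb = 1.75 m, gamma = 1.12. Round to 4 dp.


eta = (3/8) * gamma * Hb / (1 + 3*gamma^2/8)
Numerator = (3/8) * 1.12 * 1.75 = 0.735000
Denominator = 1 + 3*1.12^2/8 = 1 + 0.470400 = 1.470400
eta = 0.735000 / 1.470400
eta = 0.4999 m

0.4999


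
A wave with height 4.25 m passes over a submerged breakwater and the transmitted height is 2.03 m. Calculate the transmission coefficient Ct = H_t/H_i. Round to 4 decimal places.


Ct = H_t / H_i
Ct = 2.03 / 4.25
Ct = 0.4776

0.4776


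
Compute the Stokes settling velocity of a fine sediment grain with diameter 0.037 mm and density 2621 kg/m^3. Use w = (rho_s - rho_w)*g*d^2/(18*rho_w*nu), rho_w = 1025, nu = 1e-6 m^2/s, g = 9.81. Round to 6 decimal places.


w = (rho_s - rho_w) * g * d^2 / (18 * rho_w * nu)
d = 0.037 mm = 0.000037 m
rho_s - rho_w = 2621 - 1025 = 1596
Numerator = 1596 * 9.81 * (0.000037)^2 = 0.000021434104
Denominator = 18 * 1025 * 1e-6 = 0.018450
w = 0.001162 m/s

0.001162


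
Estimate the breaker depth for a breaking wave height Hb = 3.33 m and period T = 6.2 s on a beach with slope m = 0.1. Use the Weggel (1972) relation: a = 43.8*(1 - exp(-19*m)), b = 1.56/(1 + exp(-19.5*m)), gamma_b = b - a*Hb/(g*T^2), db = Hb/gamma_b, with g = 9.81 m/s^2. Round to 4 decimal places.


a = 43.8 * (1 - exp(-19 * m))
exp(-19 * 0.1) = exp(-1.9000) = 0.149569
a = 43.8 * (1 - 0.149569) = 37.248894
b = 1.56 / (1 + exp(-19.5 * m))
exp(-19.5 * 0.1) = exp(-1.9500) = 0.142274
b = 1.56 / (1 + 0.142274) = 1.365697
Hb / (g * T^2) = 3.33 / (9.81 * 6.2^2) = 3.33 / 377.0964 = 0.00883063
gamma_b = b - a * Hb/(g*T^2) = 1.365697 - 37.248894 * 0.00883063 = 1.036765
db = Hb / gamma_b = 3.33 / 1.036765
db = 3.2119 m

3.2119


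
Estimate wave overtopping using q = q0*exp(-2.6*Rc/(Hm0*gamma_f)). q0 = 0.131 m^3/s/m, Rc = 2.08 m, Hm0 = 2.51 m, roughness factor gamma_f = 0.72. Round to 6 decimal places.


q = q0 * exp(-2.6 * Rc / (Hm0 * gamma_f))
Exponent = -2.6 * 2.08 / (2.51 * 0.72)
= -2.6 * 2.08 / 1.8072
= -2.992475
exp(-2.992475) = 0.050163
q = 0.131 * 0.050163
q = 0.006571 m^3/s/m

0.006571


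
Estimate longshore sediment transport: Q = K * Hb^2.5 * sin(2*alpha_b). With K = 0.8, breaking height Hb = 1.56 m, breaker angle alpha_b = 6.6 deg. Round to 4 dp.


Q = K * Hb^2.5 * sin(2 * alpha_b)
Hb^2.5 = 1.56^2.5 = 3.039565
sin(2 * 6.6) = sin(13.2) = 0.228351
Q = 0.8 * 3.039565 * 0.228351
Q = 0.5553 m^3/s

0.5553


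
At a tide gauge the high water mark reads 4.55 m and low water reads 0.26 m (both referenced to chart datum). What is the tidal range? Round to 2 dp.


Tidal range = High water - Low water
Tidal range = 4.55 - (0.26)
Tidal range = 4.29 m

4.29


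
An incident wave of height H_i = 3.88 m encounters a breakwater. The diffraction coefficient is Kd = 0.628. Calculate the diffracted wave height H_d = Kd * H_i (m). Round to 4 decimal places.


H_d = Kd * H_i
H_d = 0.628 * 3.88
H_d = 2.4366 m

2.4366


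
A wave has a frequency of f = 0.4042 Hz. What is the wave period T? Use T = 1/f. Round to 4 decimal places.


T = 1 / f
T = 1 / 0.4042
T = 2.4740 s

2.4740


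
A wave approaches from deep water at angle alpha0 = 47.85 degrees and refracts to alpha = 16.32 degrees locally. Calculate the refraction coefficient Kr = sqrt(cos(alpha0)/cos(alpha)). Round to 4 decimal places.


Kr = sqrt(cos(alpha0) / cos(alpha))
cos(47.85) = 0.671074
cos(16.32) = 0.959707
Kr = sqrt(0.671074 / 0.959707)
Kr = sqrt(0.699248)
Kr = 0.8362

0.8362


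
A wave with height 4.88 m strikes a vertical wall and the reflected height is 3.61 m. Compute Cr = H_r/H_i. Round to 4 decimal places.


Cr = H_r / H_i
Cr = 3.61 / 4.88
Cr = 0.7398

0.7398


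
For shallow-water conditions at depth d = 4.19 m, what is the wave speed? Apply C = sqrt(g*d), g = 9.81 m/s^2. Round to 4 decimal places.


Using the shallow-water approximation:
C = sqrt(g * d) = sqrt(9.81 * 4.19)
C = sqrt(41.1039)
C = 6.4112 m/s

6.4112


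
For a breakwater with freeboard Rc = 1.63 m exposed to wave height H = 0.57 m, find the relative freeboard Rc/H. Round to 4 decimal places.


Relative freeboard = Rc / H
= 1.63 / 0.57
= 2.8596

2.8596


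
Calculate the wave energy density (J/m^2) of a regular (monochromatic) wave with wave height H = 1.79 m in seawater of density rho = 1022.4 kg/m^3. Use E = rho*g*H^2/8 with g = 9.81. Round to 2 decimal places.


E = (1/8) * rho * g * H^2
E = (1/8) * 1022.4 * 9.81 * 1.79^2
E = 0.125 * 1022.4 * 9.81 * 3.2041
E = 4017.04 J/m^2

4017.04


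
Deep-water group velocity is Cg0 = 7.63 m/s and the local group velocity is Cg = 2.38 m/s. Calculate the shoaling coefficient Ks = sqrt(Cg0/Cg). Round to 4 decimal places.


Ks = sqrt(Cg0 / Cg)
Ks = sqrt(7.63 / 2.38)
Ks = sqrt(3.2059)
Ks = 1.7905

1.7905


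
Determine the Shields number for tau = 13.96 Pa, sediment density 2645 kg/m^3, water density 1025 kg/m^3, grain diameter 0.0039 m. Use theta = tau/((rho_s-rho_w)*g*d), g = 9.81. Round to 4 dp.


theta = tau / ((rho_s - rho_w) * g * d)
rho_s - rho_w = 2645 - 1025 = 1620
Denominator = 1620 * 9.81 * 0.0039 = 61.979580
theta = 13.96 / 61.979580
theta = 0.2252

0.2252


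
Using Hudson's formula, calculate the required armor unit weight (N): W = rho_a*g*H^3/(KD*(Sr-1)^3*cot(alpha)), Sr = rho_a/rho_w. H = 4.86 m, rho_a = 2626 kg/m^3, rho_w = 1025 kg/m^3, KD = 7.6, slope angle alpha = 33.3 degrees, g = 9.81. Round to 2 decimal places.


Sr = rho_a / rho_w = 2626 / 1025 = 2.561951
(Sr - 1) = 1.561951
(Sr - 1)^3 = 3.810679
cot(33.3) = 1 / tan(33.3) = 1 / 0.656877 = 1.522355
Numerator = 2626 * 9.81 * 4.86^3 = 2957144.4333
Denominator = 7.6 * 3.810679 * 1.522355 = 44.089156
W = 2957144.4333 / 44.089156
W = 67071.92 N

67071.92


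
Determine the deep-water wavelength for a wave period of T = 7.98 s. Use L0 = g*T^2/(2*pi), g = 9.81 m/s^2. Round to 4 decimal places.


L0 = g * T^2 / (2 * pi)
L0 = 9.81 * 7.98^2 / (2 * pi)
L0 = 9.81 * 63.6804 / 6.28319
L0 = 624.7047 / 6.28319
L0 = 99.4248 m

99.4248


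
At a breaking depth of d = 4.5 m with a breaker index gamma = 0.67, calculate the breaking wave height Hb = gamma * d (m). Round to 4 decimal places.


Hb = gamma * d
Hb = 0.67 * 4.5
Hb = 3.0150 m

3.0150


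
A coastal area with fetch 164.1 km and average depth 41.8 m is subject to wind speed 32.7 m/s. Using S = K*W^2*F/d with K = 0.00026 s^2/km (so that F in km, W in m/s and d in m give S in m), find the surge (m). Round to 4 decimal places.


S = K * W^2 * F / d
W^2 = 32.7^2 = 1069.29
S = 0.00026 * 1069.29 * 164.1 / 41.8
Numerator = 0.00026 * 1069.29 * 164.1 = 45.622327
S = 45.622327 / 41.8 = 1.0914 m

1.0914


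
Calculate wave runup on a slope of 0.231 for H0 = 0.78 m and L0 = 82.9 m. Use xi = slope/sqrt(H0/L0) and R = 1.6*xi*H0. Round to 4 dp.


xi = slope / sqrt(H0/L0)
H0/L0 = 0.78/82.9 = 0.009409
sqrt(0.009409) = 0.097000
xi = 0.231 / 0.097000 = 2.381453
R = 1.6 * xi * H0 = 1.6 * 2.381453 * 0.78
R = 2.9721 m

2.9721


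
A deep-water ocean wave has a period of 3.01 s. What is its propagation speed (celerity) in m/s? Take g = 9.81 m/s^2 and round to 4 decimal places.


We use the deep-water celerity formula:
C = g * T / (2 * pi)
C = 9.81 * 3.01 / (2 * 3.14159...)
C = 29.528100 / 6.283185
C = 4.6995 m/s

4.6995


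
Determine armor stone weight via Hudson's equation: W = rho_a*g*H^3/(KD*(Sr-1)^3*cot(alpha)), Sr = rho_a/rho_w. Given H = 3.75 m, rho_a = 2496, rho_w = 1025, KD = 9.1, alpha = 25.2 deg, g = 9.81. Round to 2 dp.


Sr = rho_a / rho_w = 2496 / 1025 = 2.435122
(Sr - 1) = 1.435122
(Sr - 1)^3 = 2.955741
cot(25.2) = 1 / tan(25.2) = 1 / 0.470564 = 2.125108
Numerator = 2496 * 9.81 * 3.75^3 = 1291241.2500
Denominator = 9.1 * 2.955741 * 2.125108 = 57.159557
W = 1291241.2500 / 57.159557
W = 22590.12 N

22590.12


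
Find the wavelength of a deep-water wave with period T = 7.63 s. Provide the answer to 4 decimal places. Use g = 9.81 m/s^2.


L0 = g * T^2 / (2 * pi)
L0 = 9.81 * 7.63^2 / (2 * pi)
L0 = 9.81 * 58.2169 / 6.28319
L0 = 571.1078 / 6.28319
L0 = 90.8946 m

90.8946


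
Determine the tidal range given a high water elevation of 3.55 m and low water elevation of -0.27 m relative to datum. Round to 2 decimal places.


Tidal range = High water - Low water
Tidal range = 3.55 - (-0.27)
Tidal range = 3.82 m

3.82


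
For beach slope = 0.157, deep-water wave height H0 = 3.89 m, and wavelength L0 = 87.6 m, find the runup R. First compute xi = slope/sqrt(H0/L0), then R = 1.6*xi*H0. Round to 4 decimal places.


xi = slope / sqrt(H0/L0)
H0/L0 = 3.89/87.6 = 0.044406
sqrt(0.044406) = 0.210728
xi = 0.157 / 0.210728 = 0.745035
R = 1.6 * xi * H0 = 1.6 * 0.745035 * 3.89
R = 4.6371 m

4.6371


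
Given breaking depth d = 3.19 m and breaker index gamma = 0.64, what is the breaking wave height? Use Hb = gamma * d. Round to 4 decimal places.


Hb = gamma * d
Hb = 0.64 * 3.19
Hb = 2.0416 m

2.0416


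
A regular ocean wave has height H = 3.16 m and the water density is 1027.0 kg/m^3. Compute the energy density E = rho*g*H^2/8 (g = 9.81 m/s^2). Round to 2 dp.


E = (1/8) * rho * g * H^2
E = (1/8) * 1027.0 * 9.81 * 3.16^2
E = 0.125 * 1027.0 * 9.81 * 9.9856
E = 12575.45 J/m^2

12575.45


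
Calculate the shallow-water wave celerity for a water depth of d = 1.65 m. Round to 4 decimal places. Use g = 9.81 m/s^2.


Using the shallow-water approximation:
C = sqrt(g * d) = sqrt(9.81 * 1.65)
C = sqrt(16.1865)
C = 4.0232 m/s

4.0232


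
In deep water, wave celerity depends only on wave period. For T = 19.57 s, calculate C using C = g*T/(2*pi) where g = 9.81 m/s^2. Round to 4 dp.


We use the deep-water celerity formula:
C = g * T / (2 * pi)
C = 9.81 * 19.57 / (2 * 3.14159...)
C = 191.981700 / 6.283185
C = 30.5548 m/s

30.5548


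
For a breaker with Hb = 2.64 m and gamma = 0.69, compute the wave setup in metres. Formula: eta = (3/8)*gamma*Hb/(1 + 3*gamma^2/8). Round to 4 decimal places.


eta = (3/8) * gamma * Hb / (1 + 3*gamma^2/8)
Numerator = (3/8) * 0.69 * 2.64 = 0.683100
Denominator = 1 + 3*0.69^2/8 = 1 + 0.178538 = 1.178538
eta = 0.683100 / 1.178538
eta = 0.5796 m

0.5796


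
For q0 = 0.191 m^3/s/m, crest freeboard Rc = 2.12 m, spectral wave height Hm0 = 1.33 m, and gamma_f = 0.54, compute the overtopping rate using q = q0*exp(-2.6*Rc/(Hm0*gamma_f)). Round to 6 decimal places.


q = q0 * exp(-2.6 * Rc / (Hm0 * gamma_f))
Exponent = -2.6 * 2.12 / (1.33 * 0.54)
= -2.6 * 2.12 / 0.7182
= -7.674742
exp(-7.674742) = 0.000464
q = 0.191 * 0.000464
q = 0.000089 m^3/s/m

0.000089


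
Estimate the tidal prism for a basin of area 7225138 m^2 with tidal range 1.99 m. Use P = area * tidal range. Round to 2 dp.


Tidal prism = Area * Tidal range
P = 7225138 * 1.99
P = 14378024.62 m^3

14378024.62


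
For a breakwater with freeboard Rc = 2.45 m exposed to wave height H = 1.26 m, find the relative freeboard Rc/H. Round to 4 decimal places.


Relative freeboard = Rc / H
= 2.45 / 1.26
= 1.9444

1.9444


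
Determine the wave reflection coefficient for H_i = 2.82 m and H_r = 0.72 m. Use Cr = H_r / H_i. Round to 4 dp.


Cr = H_r / H_i
Cr = 0.72 / 2.82
Cr = 0.2553

0.2553


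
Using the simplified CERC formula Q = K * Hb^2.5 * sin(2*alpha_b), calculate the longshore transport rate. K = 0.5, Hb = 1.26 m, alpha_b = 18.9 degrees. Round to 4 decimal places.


Q = K * Hb^2.5 * sin(2 * alpha_b)
Hb^2.5 = 1.26^2.5 = 1.782077
sin(2 * 18.9) = sin(37.8) = 0.612907
Q = 0.5 * 1.782077 * 0.612907
Q = 0.5461 m^3/s

0.5461


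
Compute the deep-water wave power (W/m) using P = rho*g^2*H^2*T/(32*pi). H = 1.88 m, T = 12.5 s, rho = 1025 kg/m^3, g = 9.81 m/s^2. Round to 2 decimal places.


P = rho * g^2 * H^2 * T / (32 * pi)
P = 1025 * 9.81^2 * 1.88^2 * 12.5 / (32 * pi)
P = 1025 * 96.2361 * 3.5344 * 12.5 / 100.53096
P = 43349.86 W/m

43349.86


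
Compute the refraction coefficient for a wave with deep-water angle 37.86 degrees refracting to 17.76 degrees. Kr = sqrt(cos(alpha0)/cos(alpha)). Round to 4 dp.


Kr = sqrt(cos(alpha0) / cos(alpha))
cos(37.86) = 0.789513
cos(17.76) = 0.952343
Kr = sqrt(0.789513 / 0.952343)
Kr = sqrt(0.829022)
Kr = 0.9105

0.9105


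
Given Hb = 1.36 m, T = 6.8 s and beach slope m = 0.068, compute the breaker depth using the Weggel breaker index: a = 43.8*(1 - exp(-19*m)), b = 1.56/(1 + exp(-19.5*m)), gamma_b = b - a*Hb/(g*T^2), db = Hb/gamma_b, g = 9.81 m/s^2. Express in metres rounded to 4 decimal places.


a = 43.8 * (1 - exp(-19 * m))
exp(-19 * 0.068) = exp(-1.2920) = 0.274721
a = 43.8 * (1 - 0.274721) = 31.767229
b = 1.56 / (1 + exp(-19.5 * m))
exp(-19.5 * 0.068) = exp(-1.3260) = 0.265537
b = 1.56 / (1 + 0.265537) = 1.232678
Hb / (g * T^2) = 1.36 / (9.81 * 6.8^2) = 1.36 / 453.6144 = 0.00299814
gamma_b = b - a * Hb/(g*T^2) = 1.232678 - 31.767229 * 0.00299814 = 1.137435
db = Hb / gamma_b = 1.36 / 1.137435
db = 1.1957 m

1.1957


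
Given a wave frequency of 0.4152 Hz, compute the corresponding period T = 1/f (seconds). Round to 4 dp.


T = 1 / f
T = 1 / 0.4152
T = 2.4085 s

2.4085


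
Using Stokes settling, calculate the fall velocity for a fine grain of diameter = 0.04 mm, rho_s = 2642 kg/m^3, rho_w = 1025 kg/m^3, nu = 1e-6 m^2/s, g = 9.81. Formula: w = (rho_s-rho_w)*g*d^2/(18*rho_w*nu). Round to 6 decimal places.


w = (rho_s - rho_w) * g * d^2 / (18 * rho_w * nu)
d = 0.04 mm = 0.000040 m
rho_s - rho_w = 2642 - 1025 = 1617
Numerator = 1617 * 9.81 * (0.000040)^2 = 0.000025380432
Denominator = 18 * 1025 * 1e-6 = 0.018450
w = 0.001376 m/s

0.001376


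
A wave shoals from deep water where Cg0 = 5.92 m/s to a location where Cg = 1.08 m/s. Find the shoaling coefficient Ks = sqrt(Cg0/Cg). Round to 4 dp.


Ks = sqrt(Cg0 / Cg)
Ks = sqrt(5.92 / 1.08)
Ks = sqrt(5.4815)
Ks = 2.3413

2.3413


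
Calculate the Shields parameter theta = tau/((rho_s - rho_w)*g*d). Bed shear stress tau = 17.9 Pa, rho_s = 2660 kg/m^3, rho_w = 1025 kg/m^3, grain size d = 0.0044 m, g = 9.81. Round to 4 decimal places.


theta = tau / ((rho_s - rho_w) * g * d)
rho_s - rho_w = 2660 - 1025 = 1635
Denominator = 1635 * 9.81 * 0.0044 = 70.573140
theta = 17.9 / 70.573140
theta = 0.2536

0.2536


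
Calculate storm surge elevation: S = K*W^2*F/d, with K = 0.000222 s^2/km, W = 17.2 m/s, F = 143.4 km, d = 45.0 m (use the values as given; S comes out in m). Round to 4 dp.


S = K * W^2 * F / d
W^2 = 17.2^2 = 295.84
S = 0.000222 * 295.84 * 143.4 / 45.0
Numerator = 0.000222 * 295.84 * 143.4 = 9.418007
S = 9.418007 / 45.0 = 0.2093 m

0.2093


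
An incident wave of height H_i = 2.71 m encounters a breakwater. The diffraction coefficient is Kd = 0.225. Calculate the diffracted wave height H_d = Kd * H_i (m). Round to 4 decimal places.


H_d = Kd * H_i
H_d = 0.225 * 2.71
H_d = 0.6098 m

0.6098


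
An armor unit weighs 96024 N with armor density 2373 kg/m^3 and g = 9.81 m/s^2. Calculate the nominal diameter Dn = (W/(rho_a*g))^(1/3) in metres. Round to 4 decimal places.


V = W / (rho_a * g)
V = 96024 / (2373 * 9.81)
V = 96024 / 23279.13
V = 4.124896 m^3
Dn = V^(1/3) = 4.124896^(1/3)
Dn = 1.6038 m

1.6038
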